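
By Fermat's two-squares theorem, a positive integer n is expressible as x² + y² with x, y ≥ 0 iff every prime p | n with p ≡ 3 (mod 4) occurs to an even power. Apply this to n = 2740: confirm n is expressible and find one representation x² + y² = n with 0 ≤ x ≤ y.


Step 1: Factor n = 2740 = 2^2 · 5 · 137.
Step 2: Check the mod-4 condition on each prime factor: 2 = 2 (special); 5 ≡ 1 (mod 4), exponent 1; 137 ≡ 1 (mod 4), exponent 1.
All primes ≡ 3 (mod 4) appear to even exponent (or don't appear), so by the two-squares theorem n IS expressible as a sum of two squares.
Step 3: Build a representation. Group n = k² · m with k = 2 and m = 5 · 137 = 685 (a product of primes ≡ 1 (mod 4)); a representation of m scales to one of n via (k·x)² + (k·y)² = k²(x² + y²). Each prime p ≡ 1 (mod 4) is itself a sum of two squares; find a² by testing p − a² for a perfect square:
  5: 5 − 1² = 4 = 2² ⇒ 5 = 1² + 2².
  137: 137 − 1² = 136, 137 − 2² = 133, 137 − 3² = 128, 137 − 4² = 121 = 11² ⇒ 137 = 4² + 11².
  Combine using the Brahmagupta–Fibonacci identity (a² + b²)(c² + d²) = (ac − bd)² + (ad + bc)² = (ac + bd)² + (ad − bc)²:
  5 · 137 = 685: from (1² + 2²)(4² + 11²), take (1·4 − 2·11, 1·11 + 2·4) = (4 − 22, 11 + 8) = (-18, 19); dropping signs (only squares matter) gives (18, 19); check 18² + 19² = 324 + 361 = 685 ✓.
  Scale by k = 2: (2·18, 2·19) = (36, 38).
Step 4: Order so x ≤ y and verify: 36² + 38² = 1296 + 1444 = 2740 = n. ✓

n = 2740 = 36² + 38² (one valid representation with x ≤ y).


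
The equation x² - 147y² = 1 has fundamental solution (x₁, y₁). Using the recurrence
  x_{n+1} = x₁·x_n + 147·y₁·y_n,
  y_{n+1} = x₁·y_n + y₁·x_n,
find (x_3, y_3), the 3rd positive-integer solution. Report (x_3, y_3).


Step 1: Find the fundamental solution (x₁, y₁) of x² - 147y² = 1.
  Expand √147 as a continued fraction. a₀ = ⌊√147⌋ = 12; iterate m_{k+1} = d_k·a_k − m_k, d_{k+1} = (147 − m_{k+1}²)/d_k, a_{k+1} = ⌊(a₀ + m_{k+1})/d_{k+1}⌋ (starting m₀ = 0, d₀ = 1), with convergents p_k = a_k·p_{k-1} + p_{k-2}, q_k = a_k·q_{k-1} + q_{k-2} (p₋₁ = 1, q₋₁ = 0):
  k = 0: a₀ = 12; p₀/q₀ = 12/1; p₀² − 147·q₀² = 144 − 147 = -3.
  k = 1: m = 12, d = 3, a = ⌊(12 + 12)/3⌋ = 8; p/q = (8·12 + 1)/(8·1 + 0) = 97/8; p² − 147·q² = 9409 − 9408 = 1.
  The first convergent with p² − 147·q² = 1 gives the fundamental solution (x₁, y₁) = (97, 8).
Step 2: Apply the recurrence (x_{n+1}, y_{n+1}) = (x₁x_n + 147y₁y_n, x₁y_n + y₁x_n) repeatedly.
  From (x_1, y_1) = (97, 8): x_2 = 97·97 + 147·8·8 = 18817; y_2 = 97·8 + 8·97 = 1552.
  From (x_2, y_2) = (18817, 1552): x_3 = 97·18817 + 147·8·1552 = 3650401; y_3 = 97·1552 + 8·18817 = 301080.
Step 3: Verify x_3² - 147·y_3² = 13325427460801 - 13325427460800 = 1 (should be 1). ✓

(x_1, y_1) = (97, 8); (x_3, y_3) = (3650401, 301080).


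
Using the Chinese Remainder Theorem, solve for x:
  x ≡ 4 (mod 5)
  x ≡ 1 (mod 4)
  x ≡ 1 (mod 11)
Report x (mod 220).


Moduli 5, 4, 11 are pairwise coprime; by CRT there is a unique solution modulo M = 5 · 4 · 11 = 220.
Solve pairwise, accumulating the modulus:
  Start with x ≡ 4 (mod 5).
  Combine with x ≡ 1 (mod 4): since gcd(5, 4) = 1, we get a unique residue mod 20.
    Write x = 4 + 5·t and substitute into x ≡ 1 (mod 4): 5·t ≡ 1 − 4 = -3 (mod 4).
    Reduce coefficients mod 4: 1·t ≡ 1 (mod 4).
    So t ≡ 1 (mod 4).
    Then x = 4 + 5·1 = 9, valid modulo lcm(5, 4) = 20: x ≡ 9 (mod 20).
  Combine with x ≡ 1 (mod 11): since gcd(20, 11) = 1, we get a unique residue mod 220.
    Write x = 9 + 20·t and substitute into x ≡ 1 (mod 11): 20·t ≡ 1 − 9 = -8 (mod 11).
    Reduce coefficients mod 11: 9·t ≡ 3 (mod 11).
    The inverse of 9 mod 11 is 5 (since 9·5 = 45 = 4·11 + 1), so t ≡ 5·3 = 15 ≡ 4 (mod 11).
    Then x = 9 + 20·4 = 89, valid modulo lcm(20, 11) = 220: x ≡ 89 (mod 220).
Verify: 89 mod 5 = 4 ✓, 89 mod 4 = 1 ✓, 89 mod 11 = 1 ✓.

x ≡ 89 (mod 220).


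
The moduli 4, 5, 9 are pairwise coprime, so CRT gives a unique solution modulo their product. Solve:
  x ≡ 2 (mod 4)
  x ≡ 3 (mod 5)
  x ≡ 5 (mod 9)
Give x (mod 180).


Moduli 4, 5, 9 are pairwise coprime; by CRT there is a unique solution modulo M = 4 · 5 · 9 = 180.
Solve pairwise, accumulating the modulus:
  Start with x ≡ 2 (mod 4).
  Combine with x ≡ 3 (mod 5): since gcd(4, 5) = 1, we get a unique residue mod 20.
    Write x = 2 + 4·t and substitute into x ≡ 3 (mod 5): 4·t ≡ 3 − 2 = 1 (mod 5).
    The inverse of 4 mod 5 is 4 (since 4·4 = 16 = 3·5 + 1), so t ≡ 4·1 = 4 ≡ 4 (mod 5).
    Then x = 2 + 4·4 = 18, valid modulo lcm(4, 5) = 20: x ≡ 18 (mod 20).
  Combine with x ≡ 5 (mod 9): since gcd(20, 9) = 1, we get a unique residue mod 180.
    Write x = 18 + 20·t and substitute into x ≡ 5 (mod 9): 20·t ≡ 5 − 18 = -13 (mod 9).
    Reduce coefficients mod 9: 2·t ≡ 5 (mod 9).
    The inverse of 2 mod 9 is 5 (since 2·5 = 10 = 1·9 + 1), so t ≡ 5·5 = 25 ≡ 7 (mod 9).
    Then x = 18 + 20·7 = 158, valid modulo lcm(20, 9) = 180: x ≡ 158 (mod 180).
Verify: 158 mod 4 = 2 ✓, 158 mod 5 = 3 ✓, 158 mod 9 = 5 ✓.

x ≡ 158 (mod 180).


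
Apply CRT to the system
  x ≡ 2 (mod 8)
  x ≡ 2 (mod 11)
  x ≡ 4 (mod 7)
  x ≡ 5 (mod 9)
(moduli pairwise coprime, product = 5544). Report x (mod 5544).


Product of moduli M = 8 · 11 · 7 · 9 = 5544.
Merge one congruence at a time:
  Start: x ≡ 2 (mod 8).
  Combine with x ≡ 2 (mod 11); new modulus lcm = 88.
    Write x = 2 + 8·t and substitute into x ≡ 2 (mod 11): 8·t ≡ 2 − 2 = 0 (mod 11).
    The inverse of 8 mod 11 is 7 (since 8·7 = 56 = 5·11 + 1), so t ≡ 7·0 = 0 ≡ 0 (mod 11).
    Then x = 2 + 8·0 = 2, valid modulo lcm(8, 11) = 88: x ≡ 2 (mod 88).
  Combine with x ≡ 4 (mod 7); new modulus lcm = 616.
    Write x = 2 + 88·t and substitute into x ≡ 4 (mod 7): 88·t ≡ 4 − 2 = 2 (mod 7).
    Reduce coefficients mod 7: 4·t ≡ 2 (mod 7).
    The inverse of 4 mod 7 is 2 (since 4·2 = 8 = 1·7 + 1), so t ≡ 2·2 = 4 ≡ 4 (mod 7).
    Then x = 2 + 88·4 = 354, valid modulo lcm(88, 7) = 616: x ≡ 354 (mod 616).
  Combine with x ≡ 5 (mod 9); new modulus lcm = 5544.
    Write x = 354 + 616·t and substitute into x ≡ 5 (mod 9): 616·t ≡ 5 − 354 = -349 (mod 9).
    Reduce coefficients mod 9: 4·t ≡ 2 (mod 9).
    The inverse of 4 mod 9 is 7 (since 4·7 = 28 = 3·9 + 1), so t ≡ 7·2 = 14 ≡ 5 (mod 9).
    Then x = 354 + 616·5 = 3434, valid modulo lcm(616, 9) = 5544: x ≡ 3434 (mod 5544).
Verify against each original: 3434 mod 8 = 2, 3434 mod 11 = 2, 3434 mod 7 = 4, 3434 mod 9 = 5.

x ≡ 3434 (mod 5544).


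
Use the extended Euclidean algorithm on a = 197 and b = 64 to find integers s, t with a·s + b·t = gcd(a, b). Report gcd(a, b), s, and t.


Euclidean algorithm on (197, 64) — divide until remainder is 0:
  197 = 3 · 64 + 5
  64 = 12 · 5 + 4
  5 = 1 · 4 + 1
  4 = 4 · 1 + 0
gcd(197, 64) = 1.
Track Bezout coefficients alongside the remainders: start with r₀ = 197 = a·1 + b·0 (s = 1, t = 0) and r₁ = 64 = a·0 + b·1 (s = 0, t = 1); each new remainder r_{k+1} = r_{k-1} − q_k·r_k inherits s_{k+1} = s_{k-1} − q_k·s_k, t_{k+1} = t_{k-1} − q_k·t_k, so r_k = a·s_k + b·t_k at every step:
  q = 3: r = 5, s = 1 − 3·0 = 1, t = 0 − 3·1 = -3  (check: 197·1 + 64·(-3) = 5)
  q = 12: r = 4, s = 0 − 12·1 = -12, t = 1 − 12·(-3) = 37  (check: 197·(-12) + 64·37 = 4)
  q = 1: r = 1, s = 1 − 1·(-12) = 13, t = -3 − 1·37 = -40  (check: 197·13 + 64·(-40) = 1)
The row with r = 1 (the gcd) gives the Bezout coefficients s = 13, t = -40.
Result: 197 · (13) + 64 · (-40) = 1.

gcd(197, 64) = 1; s = 13, t = -40 (check: 197·13 + 64·(-40) = 1).


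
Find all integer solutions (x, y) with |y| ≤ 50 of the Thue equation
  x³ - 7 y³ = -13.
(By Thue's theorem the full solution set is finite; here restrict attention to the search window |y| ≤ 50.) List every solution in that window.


The equation is x³ - 7y³ = -13. For fixed y, x³ = 7·y³ − 13, so a solution requires the RHS to be a perfect cube.
Strategy: iterate y from -50 to 50, compute RHS = 7·y³ − 13, and check whether it is a (positive or negative) perfect cube.
Check small values of y:
  y = 0: RHS = -13 is not a perfect cube.
  y = 1: RHS = -6 is not a perfect cube.
  y = -1: RHS = -20 is not a perfect cube.
  y = 2: RHS = 43 is not a perfect cube.
  y = -2: RHS = -69 is not a perfect cube.
  y = 3: RHS = 176 is not a perfect cube.
  y = -3: RHS = -202 is not a perfect cube.
Continuing the search up to |y| = 50 finds no solutions either.
No (x, y) in the scanned range satisfies the equation.

No integer solutions with |y| ≤ 50.


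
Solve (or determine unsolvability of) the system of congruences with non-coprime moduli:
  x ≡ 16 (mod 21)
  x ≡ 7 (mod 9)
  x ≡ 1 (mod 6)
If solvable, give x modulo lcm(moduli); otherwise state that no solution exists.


Moduli 21, 9, 6 are not pairwise coprime, so CRT works modulo lcm(m_i) when all pairwise compatibility conditions hold.
Pairwise compatibility: gcd(m_i, m_j) must divide a_i - a_j for every pair.
Merge one congruence at a time:
  Start: x ≡ 16 (mod 21).
  Combine with x ≡ 7 (mod 9): gcd(21, 9) = 3; 7 - 16 = -9, which IS divisible by 3, so compatible.
    Write x = 16 + 21·t and substitute into x ≡ 7 (mod 9): 21·t ≡ 7 − 16 = -9 (mod 9).
    Divide the congruence (and modulus) by g = 3: 7·t ≡ -3 (mod 3).
    Reduce coefficients mod 3: 1·t ≡ 0 (mod 3).
    So t ≡ 0 (mod 3).
    Then x = 16 + 21·0 = 16, valid modulo lcm(21, 9) = 63: x ≡ 16 (mod 63).
  Combine with x ≡ 1 (mod 6): gcd(63, 6) = 3; 1 - 16 = -15, which IS divisible by 3, so compatible.
    Write x = 16 + 63·t and substitute into x ≡ 1 (mod 6): 63·t ≡ 1 − 16 = -15 (mod 6).
    Divide the congruence (and modulus) by g = 3: 21·t ≡ -5 (mod 2).
    Reduce coefficients mod 2: 1·t ≡ 1 (mod 2).
    So t ≡ 1 (mod 2).
    Then x = 16 + 63·1 = 79, valid modulo lcm(63, 6) = 126: x ≡ 79 (mod 126).
Verify: 79 mod 21 = 16, 79 mod 9 = 7, 79 mod 6 = 1.

x ≡ 79 (mod 126).


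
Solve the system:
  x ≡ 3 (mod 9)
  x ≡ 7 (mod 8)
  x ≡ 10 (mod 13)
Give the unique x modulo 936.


Moduli 9, 8, 13 are pairwise coprime; by CRT there is a unique solution modulo M = 9 · 8 · 13 = 936.
Solve pairwise, accumulating the modulus:
  Start with x ≡ 3 (mod 9).
  Combine with x ≡ 7 (mod 8): since gcd(9, 8) = 1, we get a unique residue mod 72.
    Write x = 3 + 9·t and substitute into x ≡ 7 (mod 8): 9·t ≡ 7 − 3 = 4 (mod 8).
    Reduce coefficients mod 8: 1·t ≡ 4 (mod 8).
    So t ≡ 4 (mod 8).
    Then x = 3 + 9·4 = 39, valid modulo lcm(9, 8) = 72: x ≡ 39 (mod 72).
  Combine with x ≡ 10 (mod 13): since gcd(72, 13) = 1, we get a unique residue mod 936.
    Write x = 39 + 72·t and substitute into x ≡ 10 (mod 13): 72·t ≡ 10 − 39 = -29 (mod 13).
    Reduce coefficients mod 13: 7·t ≡ 10 (mod 13).
    The inverse of 7 mod 13 is 2 (since 7·2 = 14 = 1·13 + 1), so t ≡ 2·10 = 20 ≡ 7 (mod 13).
    Then x = 39 + 72·7 = 543, valid modulo lcm(72, 13) = 936: x ≡ 543 (mod 936).
Verify: 543 mod 9 = 3 ✓, 543 mod 8 = 7 ✓, 543 mod 13 = 10 ✓.

x ≡ 543 (mod 936).


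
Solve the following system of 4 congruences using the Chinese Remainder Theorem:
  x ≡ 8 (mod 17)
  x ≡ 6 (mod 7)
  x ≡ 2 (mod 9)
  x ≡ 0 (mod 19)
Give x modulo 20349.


Product of moduli M = 17 · 7 · 9 · 19 = 20349.
Merge one congruence at a time:
  Start: x ≡ 8 (mod 17).
  Combine with x ≡ 6 (mod 7); new modulus lcm = 119.
    Write x = 8 + 17·t and substitute into x ≡ 6 (mod 7): 17·t ≡ 6 − 8 = -2 (mod 7).
    Reduce coefficients mod 7: 3·t ≡ 5 (mod 7).
    The inverse of 3 mod 7 is 5 (since 3·5 = 15 = 2·7 + 1), so t ≡ 5·5 = 25 ≡ 4 (mod 7).
    Then x = 8 + 17·4 = 76, valid modulo lcm(17, 7) = 119: x ≡ 76 (mod 119).
  Combine with x ≡ 2 (mod 9); new modulus lcm = 1071.
    Write x = 76 + 119·t and substitute into x ≡ 2 (mod 9): 119·t ≡ 2 − 76 = -74 (mod 9).
    Reduce coefficients mod 9: 2·t ≡ 7 (mod 9).
    The inverse of 2 mod 9 is 5 (since 2·5 = 10 = 1·9 + 1), so t ≡ 5·7 = 35 ≡ 8 (mod 9).
    Then x = 76 + 119·8 = 1028, valid modulo lcm(119, 9) = 1071: x ≡ 1028 (mod 1071).
  Combine with x ≡ 0 (mod 19); new modulus lcm = 20349.
    Write x = 1028 + 1071·t and substitute into x ≡ 0 (mod 19): 1071·t ≡ 0 − 1028 = -1028 (mod 19).
    Reduce coefficients mod 19: 7·t ≡ 17 (mod 19).
    The inverse of 7 mod 19 is 11 (since 7·11 = 77 = 4·19 + 1), so t ≡ 11·17 = 187 ≡ 16 (mod 19).
    Then x = 1028 + 1071·16 = 18164, valid modulo lcm(1071, 19) = 20349: x ≡ 18164 (mod 20349).
Verify against each original: 18164 mod 17 = 8, 18164 mod 7 = 6, 18164 mod 9 = 2, 18164 mod 19 = 0.

x ≡ 18164 (mod 20349).


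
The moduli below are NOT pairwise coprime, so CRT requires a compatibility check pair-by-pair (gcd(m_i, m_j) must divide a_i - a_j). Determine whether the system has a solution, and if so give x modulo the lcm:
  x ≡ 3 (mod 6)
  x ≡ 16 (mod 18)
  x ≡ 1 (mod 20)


Moduli 6, 18, 20 are not pairwise coprime, so CRT works modulo lcm(m_i) when all pairwise compatibility conditions hold.
Pairwise compatibility: gcd(m_i, m_j) must divide a_i - a_j for every pair.
Merge one congruence at a time:
  Start: x ≡ 3 (mod 6).
  Combine with x ≡ 16 (mod 18): gcd(6, 18) = 6, and 16 - 3 = 13 is NOT divisible by 6.
    ⇒ system is inconsistent (no integer solution).

No solution (the system is inconsistent).


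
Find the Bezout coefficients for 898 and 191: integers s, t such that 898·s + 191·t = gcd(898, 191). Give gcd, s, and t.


Euclidean algorithm on (898, 191) — divide until remainder is 0:
  898 = 4 · 191 + 134
  191 = 1 · 134 + 57
  134 = 2 · 57 + 20
  57 = 2 · 20 + 17
  20 = 1 · 17 + 3
  17 = 5 · 3 + 2
  3 = 1 · 2 + 1
  2 = 2 · 1 + 0
gcd(898, 191) = 1.
Track Bezout coefficients alongside the remainders: start with r₀ = 898 = a·1 + b·0 (s = 1, t = 0) and r₁ = 191 = a·0 + b·1 (s = 0, t = 1); each new remainder r_{k+1} = r_{k-1} − q_k·r_k inherits s_{k+1} = s_{k-1} − q_k·s_k, t_{k+1} = t_{k-1} − q_k·t_k, so r_k = a·s_k + b·t_k at every step:
  q = 4: r = 134, s = 1 − 4·0 = 1, t = 0 − 4·1 = -4  (check: 898·1 + 191·(-4) = 134)
  q = 1: r = 57, s = 0 − 1·1 = -1, t = 1 − 1·(-4) = 5  (check: 898·(-1) + 191·5 = 57)
  q = 2: r = 20, s = 1 − 2·(-1) = 3, t = -4 − 2·5 = -14  (check: 898·3 + 191·(-14) = 20)
  q = 2: r = 17, s = -1 − 2·3 = -7, t = 5 − 2·(-14) = 33  (check: 898·(-7) + 191·33 = 17)
  q = 1: r = 3, s = 3 − 1·(-7) = 10, t = -14 − 1·33 = -47  (check: 898·10 + 191·(-47) = 3)
  q = 5: r = 2, s = -7 − 5·10 = -57, t = 33 − 5·(-47) = 268  (check: 898·(-57) + 191·268 = 2)
  q = 1: r = 1, s = 10 − 1·(-57) = 67, t = -47 − 1·268 = -315  (check: 898·67 + 191·(-315) = 1)
The row with r = 1 (the gcd) gives the Bezout coefficients s = 67, t = -315.
Result: 898 · (67) + 191 · (-315) = 1.

gcd(898, 191) = 1; s = 67, t = -315 (check: 898·67 + 191·(-315) = 1).


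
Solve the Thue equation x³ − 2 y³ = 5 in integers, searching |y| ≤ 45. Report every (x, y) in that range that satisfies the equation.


The equation is x³ - 2y³ = 5. For fixed y, x³ = 2·y³ + 5, so a solution requires the RHS to be a perfect cube.
Strategy: iterate y from -45 to 45, compute RHS = 2·y³ + 5, and check whether it is a (positive or negative) perfect cube.
Check small values of y:
  y = 0: RHS = 5 is not a perfect cube.
  y = 1: RHS = 7 is not a perfect cube.
  y = -1: RHS = 3 is not a perfect cube.
  y = 2: RHS = 21 is not a perfect cube.
  y = -2: RHS = -11 is not a perfect cube.
  y = 3: RHS = 59 is not a perfect cube.
  y = -3: RHS = -49 is not a perfect cube.
Continuing the search up to |y| = 45 finds no solutions either.
No (x, y) in the scanned range satisfies the equation.

No integer solutions with |y| ≤ 45.


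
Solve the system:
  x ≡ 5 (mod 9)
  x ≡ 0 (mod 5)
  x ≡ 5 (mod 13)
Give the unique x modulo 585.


Moduli 9, 5, 13 are pairwise coprime; by CRT there is a unique solution modulo M = 9 · 5 · 13 = 585.
Solve pairwise, accumulating the modulus:
  Start with x ≡ 5 (mod 9).
  Combine with x ≡ 0 (mod 5): since gcd(9, 5) = 1, we get a unique residue mod 45.
    Write x = 5 + 9·t and substitute into x ≡ 0 (mod 5): 9·t ≡ 0 − 5 = -5 (mod 5).
    Reduce coefficients mod 5: 4·t ≡ 0 (mod 5).
    The inverse of 4 mod 5 is 4 (since 4·4 = 16 = 3·5 + 1), so t ≡ 4·0 = 0 ≡ 0 (mod 5).
    Then x = 5 + 9·0 = 5, valid modulo lcm(9, 5) = 45: x ≡ 5 (mod 45).
  Combine with x ≡ 5 (mod 13): since gcd(45, 13) = 1, we get a unique residue mod 585.
    Write x = 5 + 45·t and substitute into x ≡ 5 (mod 13): 45·t ≡ 5 − 5 = 0 (mod 13).
    Reduce coefficients mod 13: 6·t ≡ 0 (mod 13).
    The inverse of 6 mod 13 is 11 (since 6·11 = 66 = 5·13 + 1), so t ≡ 11·0 = 0 ≡ 0 (mod 13).
    Then x = 5 + 45·0 = 5, valid modulo lcm(45, 13) = 585: x ≡ 5 (mod 585).
Verify: 5 mod 9 = 5 ✓, 5 mod 5 = 0 ✓, 5 mod 13 = 5 ✓.

x ≡ 5 (mod 585).


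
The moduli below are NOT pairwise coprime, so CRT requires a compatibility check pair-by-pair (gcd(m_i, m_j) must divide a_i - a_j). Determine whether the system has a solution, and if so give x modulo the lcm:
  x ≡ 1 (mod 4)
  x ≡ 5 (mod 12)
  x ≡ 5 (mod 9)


Moduli 4, 12, 9 are not pairwise coprime, so CRT works modulo lcm(m_i) when all pairwise compatibility conditions hold.
Pairwise compatibility: gcd(m_i, m_j) must divide a_i - a_j for every pair.
Merge one congruence at a time:
  Start: x ≡ 1 (mod 4).
  Combine with x ≡ 5 (mod 12): gcd(4, 12) = 4; 5 - 1 = 4, which IS divisible by 4, so compatible.
    Write x = 1 + 4·t and substitute into x ≡ 5 (mod 12): 4·t ≡ 5 − 1 = 4 (mod 12).
    Divide the congruence (and modulus) by g = 4: 1·t ≡ 1 (mod 3).
    So t ≡ 1 (mod 3).
    Then x = 1 + 4·1 = 5, valid modulo lcm(4, 12) = 12: x ≡ 5 (mod 12).
  Combine with x ≡ 5 (mod 9): gcd(12, 9) = 3; 5 - 5 = 0, which IS divisible by 3, so compatible.
    Write x = 5 + 12·t and substitute into x ≡ 5 (mod 9): 12·t ≡ 5 − 5 = 0 (mod 9).
    Divide the congruence (and modulus) by g = 3: 4·t ≡ 0 (mod 3).
    Reduce coefficients mod 3: 1·t ≡ 0 (mod 3).
    So t ≡ 0 (mod 3).
    Then x = 5 + 12·0 = 5, valid modulo lcm(12, 9) = 36: x ≡ 5 (mod 36).
Verify: 5 mod 4 = 1, 5 mod 12 = 5, 5 mod 9 = 5.

x ≡ 5 (mod 36).


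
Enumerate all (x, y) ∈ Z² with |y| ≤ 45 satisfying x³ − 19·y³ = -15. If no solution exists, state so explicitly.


The equation is x³ - 19y³ = -15. For fixed y, x³ = 19·y³ − 15, so a solution requires the RHS to be a perfect cube.
Strategy: iterate y from -45 to 45, compute RHS = 19·y³ − 15, and check whether it is a (positive or negative) perfect cube.
Check small values of y:
  y = 0: RHS = -15 is not a perfect cube.
  y = 1: RHS = 4 is not a perfect cube.
  y = -1: RHS = -34 is not a perfect cube.
  y = 2: RHS = 137 is not a perfect cube.
  y = -2: RHS = -167 is not a perfect cube.
  y = 3: RHS = 498 is not a perfect cube.
  y = -3: RHS = -528 is not a perfect cube.
Continuing the search up to |y| = 45 finds no solutions either.
No (x, y) in the scanned range satisfies the equation.

No integer solutions with |y| ≤ 45.


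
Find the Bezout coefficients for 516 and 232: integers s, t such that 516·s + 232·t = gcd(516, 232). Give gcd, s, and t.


Euclidean algorithm on (516, 232) — divide until remainder is 0:
  516 = 2 · 232 + 52
  232 = 4 · 52 + 24
  52 = 2 · 24 + 4
  24 = 6 · 4 + 0
gcd(516, 232) = 4.
Track Bezout coefficients alongside the remainders: start with r₀ = 516 = a·1 + b·0 (s = 1, t = 0) and r₁ = 232 = a·0 + b·1 (s = 0, t = 1); each new remainder r_{k+1} = r_{k-1} − q_k·r_k inherits s_{k+1} = s_{k-1} − q_k·s_k, t_{k+1} = t_{k-1} − q_k·t_k, so r_k = a·s_k + b·t_k at every step:
  q = 2: r = 52, s = 1 − 2·0 = 1, t = 0 − 2·1 = -2  (check: 516·1 + 232·(-2) = 52)
  q = 4: r = 24, s = 0 − 4·1 = -4, t = 1 − 4·(-2) = 9  (check: 516·(-4) + 232·9 = 24)
  q = 2: r = 4, s = 1 − 2·(-4) = 9, t = -2 − 2·9 = -20  (check: 516·9 + 232·(-20) = 4)
The row with r = 4 (the gcd) gives the Bezout coefficients s = 9, t = -20.
Result: 516 · (9) + 232 · (-20) = 4.

gcd(516, 232) = 4; s = 9, t = -20 (check: 516·9 + 232·(-20) = 4).


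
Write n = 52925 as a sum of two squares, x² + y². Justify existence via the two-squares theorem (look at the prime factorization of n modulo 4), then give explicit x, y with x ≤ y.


Step 1: Factor n = 52925 = 5^2 · 29 · 73.
Step 2: Check the mod-4 condition on each prime factor: 5 ≡ 1 (mod 4), exponent 2; 29 ≡ 1 (mod 4), exponent 1; 73 ≡ 1 (mod 4), exponent 1.
All primes ≡ 3 (mod 4) appear to even exponent (or don't appear), so by the two-squares theorem n IS expressible as a sum of two squares.
Step 3: Build a representation. Group n = k² · m with k = 5 and m = 29 · 73 = 2117 (a product of primes ≡ 1 (mod 4)); a representation of m scales to one of n via (k·x)² + (k·y)² = k²(x² + y²). Each prime p ≡ 1 (mod 4) is itself a sum of two squares; find a² by testing p − a² for a perfect square:
  29: 29 − 1² = 28, 29 − 2² = 25 = 5² ⇒ 29 = 2² + 5².
  73: 73 − 1² = 72, 73 − 2² = 69, 73 − 3² = 64 = 8² ⇒ 73 = 3² + 8².
  Combine using the Brahmagupta–Fibonacci identity (a² + b²)(c² + d²) = (ac − bd)² + (ad + bc)² = (ac + bd)² + (ad − bc)²:
  29 · 73 = 2117: from (2² + 5²)(3² + 8²), take (2·3 − 5·8, 2·8 + 5·3) = (6 − 40, 16 + 15) = (-34, 31); dropping signs (only squares matter) gives (34, 31); check 34² + 31² = 1156 + 961 = 2117 ✓.
  Scale by k = 5: (5·34, 5·31) = (170, 155).
Step 4: Order so x ≤ y and verify: 155² + 170² = 24025 + 28900 = 52925 = n. ✓

n = 52925 = 155² + 170² (one valid representation with x ≤ y).


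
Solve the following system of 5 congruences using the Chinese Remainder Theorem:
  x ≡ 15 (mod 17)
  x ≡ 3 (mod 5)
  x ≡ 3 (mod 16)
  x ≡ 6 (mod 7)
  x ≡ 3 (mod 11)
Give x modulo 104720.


Product of moduli M = 17 · 5 · 16 · 7 · 11 = 104720.
Merge one congruence at a time:
  Start: x ≡ 15 (mod 17).
  Combine with x ≡ 3 (mod 5); new modulus lcm = 85.
    Write x = 15 + 17·t and substitute into x ≡ 3 (mod 5): 17·t ≡ 3 − 15 = -12 (mod 5).
    Reduce coefficients mod 5: 2·t ≡ 3 (mod 5).
    The inverse of 2 mod 5 is 3 (since 2·3 = 6 = 1·5 + 1), so t ≡ 3·3 = 9 ≡ 4 (mod 5).
    Then x = 15 + 17·4 = 83, valid modulo lcm(17, 5) = 85: x ≡ 83 (mod 85).
  Combine with x ≡ 3 (mod 16); new modulus lcm = 1360.
    Write x = 83 + 85·t and substitute into x ≡ 3 (mod 16): 85·t ≡ 3 − 83 = -80 (mod 16).
    Reduce coefficients mod 16: 5·t ≡ 0 (mod 16).
    The inverse of 5 mod 16 is 13 (since 5·13 = 65 = 4·16 + 1), so t ≡ 13·0 = 0 ≡ 0 (mod 16).
    Then x = 83 + 85·0 = 83, valid modulo lcm(85, 16) = 1360: x ≡ 83 (mod 1360).
  Combine with x ≡ 6 (mod 7); new modulus lcm = 9520.
    Write x = 83 + 1360·t and substitute into x ≡ 6 (mod 7): 1360·t ≡ 6 − 83 = -77 (mod 7).
    Reduce coefficients mod 7: 2·t ≡ 0 (mod 7).
    The inverse of 2 mod 7 is 4 (since 2·4 = 8 = 1·7 + 1), so t ≡ 4·0 = 0 ≡ 0 (mod 7).
    Then x = 83 + 1360·0 = 83, valid modulo lcm(1360, 7) = 9520: x ≡ 83 (mod 9520).
  Combine with x ≡ 3 (mod 11); new modulus lcm = 104720.
    Write x = 83 + 9520·t and substitute into x ≡ 3 (mod 11): 9520·t ≡ 3 − 83 = -80 (mod 11).
    Reduce coefficients mod 11: 5·t ≡ 8 (mod 11).
    The inverse of 5 mod 11 is 9 (since 5·9 = 45 = 4·11 + 1), so t ≡ 9·8 = 72 ≡ 6 (mod 11).
    Then x = 83 + 9520·6 = 57203, valid modulo lcm(9520, 11) = 104720: x ≡ 57203 (mod 104720).
Verify against each original: 57203 mod 17 = 15, 57203 mod 5 = 3, 57203 mod 16 = 3, 57203 mod 7 = 6, 57203 mod 11 = 3.

x ≡ 57203 (mod 104720).


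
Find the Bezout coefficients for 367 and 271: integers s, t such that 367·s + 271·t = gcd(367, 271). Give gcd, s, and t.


Euclidean algorithm on (367, 271) — divide until remainder is 0:
  367 = 1 · 271 + 96
  271 = 2 · 96 + 79
  96 = 1 · 79 + 17
  79 = 4 · 17 + 11
  17 = 1 · 11 + 6
  11 = 1 · 6 + 5
  6 = 1 · 5 + 1
  5 = 5 · 1 + 0
gcd(367, 271) = 1.
Track Bezout coefficients alongside the remainders: start with r₀ = 367 = a·1 + b·0 (s = 1, t = 0) and r₁ = 271 = a·0 + b·1 (s = 0, t = 1); each new remainder r_{k+1} = r_{k-1} − q_k·r_k inherits s_{k+1} = s_{k-1} − q_k·s_k, t_{k+1} = t_{k-1} − q_k·t_k, so r_k = a·s_k + b·t_k at every step:
  q = 1: r = 96, s = 1 − 1·0 = 1, t = 0 − 1·1 = -1  (check: 367·1 + 271·(-1) = 96)
  q = 2: r = 79, s = 0 − 2·1 = -2, t = 1 − 2·(-1) = 3  (check: 367·(-2) + 271·3 = 79)
  q = 1: r = 17, s = 1 − 1·(-2) = 3, t = -1 − 1·3 = -4  (check: 367·3 + 271·(-4) = 17)
  q = 4: r = 11, s = -2 − 4·3 = -14, t = 3 − 4·(-4) = 19  (check: 367·(-14) + 271·19 = 11)
  q = 1: r = 6, s = 3 − 1·(-14) = 17, t = -4 − 1·19 = -23  (check: 367·17 + 271·(-23) = 6)
  q = 1: r = 5, s = -14 − 1·17 = -31, t = 19 − 1·(-23) = 42  (check: 367·(-31) + 271·42 = 5)
  q = 1: r = 1, s = 17 − 1·(-31) = 48, t = -23 − 1·42 = -65  (check: 367·48 + 271·(-65) = 1)
The row with r = 1 (the gcd) gives the Bezout coefficients s = 48, t = -65.
Result: 367 · (48) + 271 · (-65) = 1.

gcd(367, 271) = 1; s = 48, t = -65 (check: 367·48 + 271·(-65) = 1).


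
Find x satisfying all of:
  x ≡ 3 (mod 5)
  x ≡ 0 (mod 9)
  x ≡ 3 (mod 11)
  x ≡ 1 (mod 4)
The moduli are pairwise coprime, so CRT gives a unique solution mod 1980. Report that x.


Product of moduli M = 5 · 9 · 11 · 4 = 1980.
Merge one congruence at a time:
  Start: x ≡ 3 (mod 5).
  Combine with x ≡ 0 (mod 9); new modulus lcm = 45.
    Write x = 3 + 5·t and substitute into x ≡ 0 (mod 9): 5·t ≡ 0 − 3 = -3 (mod 9).
    Reduce coefficients mod 9: 5·t ≡ 6 (mod 9).
    The inverse of 5 mod 9 is 2 (since 5·2 = 10 = 1·9 + 1), so t ≡ 2·6 = 12 ≡ 3 (mod 9).
    Then x = 3 + 5·3 = 18, valid modulo lcm(5, 9) = 45: x ≡ 18 (mod 45).
  Combine with x ≡ 3 (mod 11); new modulus lcm = 495.
    Write x = 18 + 45·t and substitute into x ≡ 3 (mod 11): 45·t ≡ 3 − 18 = -15 (mod 11).
    Reduce coefficients mod 11: 1·t ≡ 7 (mod 11).
    So t ≡ 7 (mod 11).
    Then x = 18 + 45·7 = 333, valid modulo lcm(45, 11) = 495: x ≡ 333 (mod 495).
  Combine with x ≡ 1 (mod 4); new modulus lcm = 1980.
    Write x = 333 + 495·t and substitute into x ≡ 1 (mod 4): 495·t ≡ 1 − 333 = -332 (mod 4).
    Reduce coefficients mod 4: 3·t ≡ 0 (mod 4).
    The inverse of 3 mod 4 is 3 (since 3·3 = 9 = 2·4 + 1), so t ≡ 3·0 = 0 ≡ 0 (mod 4).
    Then x = 333 + 495·0 = 333, valid modulo lcm(495, 4) = 1980: x ≡ 333 (mod 1980).
Verify against each original: 333 mod 5 = 3, 333 mod 9 = 0, 333 mod 11 = 3, 333 mod 4 = 1.

x ≡ 333 (mod 1980).


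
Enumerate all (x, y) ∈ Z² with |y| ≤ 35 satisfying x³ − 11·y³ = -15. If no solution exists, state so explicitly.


The equation is x³ - 11y³ = -15. For fixed y, x³ = 11·y³ − 15, so a solution requires the RHS to be a perfect cube.
Strategy: iterate y from -35 to 35, compute RHS = 11·y³ − 15, and check whether it is a (positive or negative) perfect cube.
Check small values of y:
  y = 0: RHS = -15 is not a perfect cube.
  y = 1: RHS = -4 is not a perfect cube.
  y = -1: RHS = -26 is not a perfect cube.
  y = 2: RHS = 73 is not a perfect cube.
  y = -2: RHS = -103 is not a perfect cube.
  y = 3: RHS = 282 is not a perfect cube.
  y = -3: RHS = -312 is not a perfect cube.
Continuing the search up to |y| = 35 finds no solutions either.
No (x, y) in the scanned range satisfies the equation.

No integer solutions with |y| ≤ 35.


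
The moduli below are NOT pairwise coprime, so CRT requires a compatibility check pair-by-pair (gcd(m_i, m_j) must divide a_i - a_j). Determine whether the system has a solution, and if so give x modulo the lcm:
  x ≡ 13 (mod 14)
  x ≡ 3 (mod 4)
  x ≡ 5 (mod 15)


Moduli 14, 4, 15 are not pairwise coprime, so CRT works modulo lcm(m_i) when all pairwise compatibility conditions hold.
Pairwise compatibility: gcd(m_i, m_j) must divide a_i - a_j for every pair.
Merge one congruence at a time:
  Start: x ≡ 13 (mod 14).
  Combine with x ≡ 3 (mod 4): gcd(14, 4) = 2; 3 - 13 = -10, which IS divisible by 2, so compatible.
    Write x = 13 + 14·t and substitute into x ≡ 3 (mod 4): 14·t ≡ 3 − 13 = -10 (mod 4).
    Divide the congruence (and modulus) by g = 2: 7·t ≡ -5 (mod 2).
    Reduce coefficients mod 2: 1·t ≡ 1 (mod 2).
    So t ≡ 1 (mod 2).
    Then x = 13 + 14·1 = 27, valid modulo lcm(14, 4) = 28: x ≡ 27 (mod 28).
  Combine with x ≡ 5 (mod 15): gcd(28, 15) = 1; 5 - 27 = -22, which IS divisible by 1, so compatible.
    Write x = 27 + 28·t and substitute into x ≡ 5 (mod 15): 28·t ≡ 5 − 27 = -22 (mod 15).
    Reduce coefficients mod 15: 13·t ≡ 8 (mod 15).
    The inverse of 13 mod 15 is 7 (since 13·7 = 91 = 6·15 + 1), so t ≡ 7·8 = 56 ≡ 11 (mod 15).
    Then x = 27 + 28·11 = 335, valid modulo lcm(28, 15) = 420: x ≡ 335 (mod 420).
Verify: 335 mod 14 = 13, 335 mod 4 = 3, 335 mod 15 = 5.

x ≡ 335 (mod 420).


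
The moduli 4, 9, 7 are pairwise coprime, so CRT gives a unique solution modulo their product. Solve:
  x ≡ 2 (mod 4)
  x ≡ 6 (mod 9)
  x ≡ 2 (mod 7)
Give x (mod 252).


Moduli 4, 9, 7 are pairwise coprime; by CRT there is a unique solution modulo M = 4 · 9 · 7 = 252.
Solve pairwise, accumulating the modulus:
  Start with x ≡ 2 (mod 4).
  Combine with x ≡ 6 (mod 9): since gcd(4, 9) = 1, we get a unique residue mod 36.
    Write x = 2 + 4·t and substitute into x ≡ 6 (mod 9): 4·t ≡ 6 − 2 = 4 (mod 9).
    The inverse of 4 mod 9 is 7 (since 4·7 = 28 = 3·9 + 1), so t ≡ 7·4 = 28 ≡ 1 (mod 9).
    Then x = 2 + 4·1 = 6, valid modulo lcm(4, 9) = 36: x ≡ 6 (mod 36).
  Combine with x ≡ 2 (mod 7): since gcd(36, 7) = 1, we get a unique residue mod 252.
    Write x = 6 + 36·t and substitute into x ≡ 2 (mod 7): 36·t ≡ 2 − 6 = -4 (mod 7).
    Reduce coefficients mod 7: 1·t ≡ 3 (mod 7).
    So t ≡ 3 (mod 7).
    Then x = 6 + 36·3 = 114, valid modulo lcm(36, 7) = 252: x ≡ 114 (mod 252).
Verify: 114 mod 4 = 2 ✓, 114 mod 9 = 6 ✓, 114 mod 7 = 2 ✓.

x ≡ 114 (mod 252).


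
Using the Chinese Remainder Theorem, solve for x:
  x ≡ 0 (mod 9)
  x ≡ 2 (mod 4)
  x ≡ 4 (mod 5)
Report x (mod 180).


Moduli 9, 4, 5 are pairwise coprime; by CRT there is a unique solution modulo M = 9 · 4 · 5 = 180.
Solve pairwise, accumulating the modulus:
  Start with x ≡ 0 (mod 9).
  Combine with x ≡ 2 (mod 4): since gcd(9, 4) = 1, we get a unique residue mod 36.
    Write x = 0 + 9·t and substitute into x ≡ 2 (mod 4): 9·t ≡ 2 − 0 = 2 (mod 4).
    Reduce coefficients mod 4: 1·t ≡ 2 (mod 4).
    So t ≡ 2 (mod 4).
    Then x = 0 + 9·2 = 18, valid modulo lcm(9, 4) = 36: x ≡ 18 (mod 36).
  Combine with x ≡ 4 (mod 5): since gcd(36, 5) = 1, we get a unique residue mod 180.
    Write x = 18 + 36·t and substitute into x ≡ 4 (mod 5): 36·t ≡ 4 − 18 = -14 (mod 5).
    Reduce coefficients mod 5: 1·t ≡ 1 (mod 5).
    So t ≡ 1 (mod 5).
    Then x = 18 + 36·1 = 54, valid modulo lcm(36, 5) = 180: x ≡ 54 (mod 180).
Verify: 54 mod 9 = 0 ✓, 54 mod 4 = 2 ✓, 54 mod 5 = 4 ✓.

x ≡ 54 (mod 180).


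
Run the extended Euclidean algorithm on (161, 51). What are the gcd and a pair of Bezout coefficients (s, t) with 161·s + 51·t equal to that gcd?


Euclidean algorithm on (161, 51) — divide until remainder is 0:
  161 = 3 · 51 + 8
  51 = 6 · 8 + 3
  8 = 2 · 3 + 2
  3 = 1 · 2 + 1
  2 = 2 · 1 + 0
gcd(161, 51) = 1.
Track Bezout coefficients alongside the remainders: start with r₀ = 161 = a·1 + b·0 (s = 1, t = 0) and r₁ = 51 = a·0 + b·1 (s = 0, t = 1); each new remainder r_{k+1} = r_{k-1} − q_k·r_k inherits s_{k+1} = s_{k-1} − q_k·s_k, t_{k+1} = t_{k-1} − q_k·t_k, so r_k = a·s_k + b·t_k at every step:
  q = 3: r = 8, s = 1 − 3·0 = 1, t = 0 − 3·1 = -3  (check: 161·1 + 51·(-3) = 8)
  q = 6: r = 3, s = 0 − 6·1 = -6, t = 1 − 6·(-3) = 19  (check: 161·(-6) + 51·19 = 3)
  q = 2: r = 2, s = 1 − 2·(-6) = 13, t = -3 − 2·19 = -41  (check: 161·13 + 51·(-41) = 2)
  q = 1: r = 1, s = -6 − 1·13 = -19, t = 19 − 1·(-41) = 60  (check: 161·(-19) + 51·60 = 1)
The row with r = 1 (the gcd) gives the Bezout coefficients s = -19, t = 60.
Result: 161 · (-19) + 51 · (60) = 1.

gcd(161, 51) = 1; s = -19, t = 60 (check: 161·(-19) + 51·60 = 1).


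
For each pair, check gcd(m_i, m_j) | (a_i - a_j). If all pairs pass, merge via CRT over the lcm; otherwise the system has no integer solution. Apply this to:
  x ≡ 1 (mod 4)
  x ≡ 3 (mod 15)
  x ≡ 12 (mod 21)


Moduli 4, 15, 21 are not pairwise coprime, so CRT works modulo lcm(m_i) when all pairwise compatibility conditions hold.
Pairwise compatibility: gcd(m_i, m_j) must divide a_i - a_j for every pair.
Merge one congruence at a time:
  Start: x ≡ 1 (mod 4).
  Combine with x ≡ 3 (mod 15): gcd(4, 15) = 1; 3 - 1 = 2, which IS divisible by 1, so compatible.
    Write x = 1 + 4·t and substitute into x ≡ 3 (mod 15): 4·t ≡ 3 − 1 = 2 (mod 15).
    The inverse of 4 mod 15 is 4 (since 4·4 = 16 = 1·15 + 1), so t ≡ 4·2 = 8 ≡ 8 (mod 15).
    Then x = 1 + 4·8 = 33, valid modulo lcm(4, 15) = 60: x ≡ 33 (mod 60).
  Combine with x ≡ 12 (mod 21): gcd(60, 21) = 3; 12 - 33 = -21, which IS divisible by 3, so compatible.
    Write x = 33 + 60·t and substitute into x ≡ 12 (mod 21): 60·t ≡ 12 − 33 = -21 (mod 21).
    Divide the congruence (and modulus) by g = 3: 20·t ≡ -7 (mod 7).
    Reduce coefficients mod 7: 6·t ≡ 0 (mod 7).
    The inverse of 6 mod 7 is 6 (since 6·6 = 36 = 5·7 + 1), so t ≡ 6·0 = 0 ≡ 0 (mod 7).
    Then x = 33 + 60·0 = 33, valid modulo lcm(60, 21) = 420: x ≡ 33 (mod 420).
Verify: 33 mod 4 = 1, 33 mod 15 = 3, 33 mod 21 = 12.

x ≡ 33 (mod 420).


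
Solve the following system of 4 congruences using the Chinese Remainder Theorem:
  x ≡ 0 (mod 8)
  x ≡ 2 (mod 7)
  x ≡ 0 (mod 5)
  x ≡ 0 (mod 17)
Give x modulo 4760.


Product of moduli M = 8 · 7 · 5 · 17 = 4760.
Merge one congruence at a time:
  Start: x ≡ 0 (mod 8).
  Combine with x ≡ 2 (mod 7); new modulus lcm = 56.
    Write x = 0 + 8·t and substitute into x ≡ 2 (mod 7): 8·t ≡ 2 − 0 = 2 (mod 7).
    Reduce coefficients mod 7: 1·t ≡ 2 (mod 7).
    So t ≡ 2 (mod 7).
    Then x = 0 + 8·2 = 16, valid modulo lcm(8, 7) = 56: x ≡ 16 (mod 56).
  Combine with x ≡ 0 (mod 5); new modulus lcm = 280.
    Write x = 16 + 56·t and substitute into x ≡ 0 (mod 5): 56·t ≡ 0 − 16 = -16 (mod 5).
    Reduce coefficients mod 5: 1·t ≡ 4 (mod 5).
    So t ≡ 4 (mod 5).
    Then x = 16 + 56·4 = 240, valid modulo lcm(56, 5) = 280: x ≡ 240 (mod 280).
  Combine with x ≡ 0 (mod 17); new modulus lcm = 4760.
    Write x = 240 + 280·t and substitute into x ≡ 0 (mod 17): 280·t ≡ 0 − 240 = -240 (mod 17).
    Reduce coefficients mod 17: 8·t ≡ 15 (mod 17).
    The inverse of 8 mod 17 is 15 (since 8·15 = 120 = 7·17 + 1), so t ≡ 15·15 = 225 ≡ 4 (mod 17).
    Then x = 240 + 280·4 = 1360, valid modulo lcm(280, 17) = 4760: x ≡ 1360 (mod 4760).
Verify against each original: 1360 mod 8 = 0, 1360 mod 7 = 2, 1360 mod 5 = 0, 1360 mod 17 = 0.

x ≡ 1360 (mod 4760).


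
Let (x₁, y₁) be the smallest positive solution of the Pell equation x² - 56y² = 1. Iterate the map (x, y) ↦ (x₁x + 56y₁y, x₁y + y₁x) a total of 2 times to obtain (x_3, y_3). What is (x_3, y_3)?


Step 1: Find the fundamental solution (x₁, y₁) of x² - 56y² = 1.
  Expand √56 as a continued fraction. a₀ = ⌊√56⌋ = 7; iterate m_{k+1} = d_k·a_k − m_k, d_{k+1} = (56 − m_{k+1}²)/d_k, a_{k+1} = ⌊(a₀ + m_{k+1})/d_{k+1}⌋ (starting m₀ = 0, d₀ = 1), with convergents p_k = a_k·p_{k-1} + p_{k-2}, q_k = a_k·q_{k-1} + q_{k-2} (p₋₁ = 1, q₋₁ = 0):
  k = 0: a₀ = 7; p₀/q₀ = 7/1; p₀² − 56·q₀² = 49 − 56 = -7.
  k = 1: m = 7, d = 7, a = ⌊(7 + 7)/7⌋ = 2; p/q = (2·7 + 1)/(2·1 + 0) = 15/2; p² − 56·q² = 225 − 224 = 1.
  The first convergent with p² − 56·q² = 1 gives the fundamental solution (x₁, y₁) = (15, 2).
Step 2: Apply the recurrence (x_{n+1}, y_{n+1}) = (x₁x_n + 56y₁y_n, x₁y_n + y₁x_n) repeatedly.
  From (x_1, y_1) = (15, 2): x_2 = 15·15 + 56·2·2 = 449; y_2 = 15·2 + 2·15 = 60.
  From (x_2, y_2) = (449, 60): x_3 = 15·449 + 56·2·60 = 13455; y_3 = 15·60 + 2·449 = 1798.
Step 3: Verify x_3² - 56·y_3² = 181037025 - 181037024 = 1 (should be 1). ✓

(x_1, y_1) = (15, 2); (x_3, y_3) = (13455, 1798).


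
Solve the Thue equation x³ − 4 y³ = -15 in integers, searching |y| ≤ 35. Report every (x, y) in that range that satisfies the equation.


The equation is x³ - 4y³ = -15. For fixed y, x³ = 4·y³ − 15, so a solution requires the RHS to be a perfect cube.
Strategy: iterate y from -35 to 35, compute RHS = 4·y³ − 15, and check whether it is a (positive or negative) perfect cube.
Check small values of y:
  y = 0: RHS = -15 is not a perfect cube.
  y = 1: RHS = -11 is not a perfect cube.
  y = -1: RHS = -19 is not a perfect cube.
  y = 2: RHS = 17 is not a perfect cube.
  y = -2: RHS = -47 is not a perfect cube.
  y = 3: RHS = 93 is not a perfect cube.
  y = -3: RHS = -123 is not a perfect cube.
Continuing the search up to |y| = 35 finds no solutions either.
No (x, y) in the scanned range satisfies the equation.

No integer solutions with |y| ≤ 35.


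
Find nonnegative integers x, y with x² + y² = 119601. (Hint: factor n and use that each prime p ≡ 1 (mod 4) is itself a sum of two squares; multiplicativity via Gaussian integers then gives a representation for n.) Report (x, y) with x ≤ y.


Step 1: Factor n = 119601 = 3^2 · 97 · 137.
Step 2: Check the mod-4 condition on each prime factor: 3 ≡ 3 (mod 4), exponent 2 (must be even); 97 ≡ 1 (mod 4), exponent 1; 137 ≡ 1 (mod 4), exponent 1.
All primes ≡ 3 (mod 4) appear to even exponent (or don't appear), so by the two-squares theorem n IS expressible as a sum of two squares.
Step 3: Build a representation. Group n = k² · m with k = 3 and m = 97 · 137 = 13289 (a product of primes ≡ 1 (mod 4)); a representation of m scales to one of n via (k·x)² + (k·y)² = k²(x² + y²). Each prime p ≡ 1 (mod 4) is itself a sum of two squares; find a² by testing p − a² for a perfect square:
  97: 97 − 1² = 96, 97 − 2² = 93, 97 − 3² = 88, 97 − 4² = 81 = 9² ⇒ 97 = 4² + 9².
  137: 137 − 1² = 136, 137 − 2² = 133, 137 − 3² = 128, 137 − 4² = 121 = 11² ⇒ 137 = 4² + 11².
  Combine using the Brahmagupta–Fibonacci identity (a² + b²)(c² + d²) = (ac − bd)² + (ad + bc)² = (ac + bd)² + (ad − bc)²:
  97 · 137 = 13289: from (4² + 9²)(4² + 11²), take (4·4 − 9·11, 4·11 + 9·4) = (16 − 99, 44 + 36) = (-83, 80); dropping signs (only squares matter) gives (83, 80); check 83² + 80² = 6889 + 6400 = 13289 ✓.
  Scale by k = 3: (3·83, 3·80) = (249, 240).
Step 4: Order so x ≤ y and verify: 240² + 249² = 57600 + 62001 = 119601 = n. ✓

n = 119601 = 240² + 249² (one valid representation with x ≤ y).


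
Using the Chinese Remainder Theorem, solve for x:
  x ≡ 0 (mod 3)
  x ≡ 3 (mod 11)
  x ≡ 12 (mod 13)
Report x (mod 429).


Moduli 3, 11, 13 are pairwise coprime; by CRT there is a unique solution modulo M = 3 · 11 · 13 = 429.
Solve pairwise, accumulating the modulus:
  Start with x ≡ 0 (mod 3).
  Combine with x ≡ 3 (mod 11): since gcd(3, 11) = 1, we get a unique residue mod 33.
    Write x = 0 + 3·t and substitute into x ≡ 3 (mod 11): 3·t ≡ 3 − 0 = 3 (mod 11).
    The inverse of 3 mod 11 is 4 (since 3·4 = 12 = 1·11 + 1), so t ≡ 4·3 = 12 ≡ 1 (mod 11).
    Then x = 0 + 3·1 = 3, valid modulo lcm(3, 11) = 33: x ≡ 3 (mod 33).
  Combine with x ≡ 12 (mod 13): since gcd(33, 13) = 1, we get a unique residue mod 429.
    Write x = 3 + 33·t and substitute into x ≡ 12 (mod 13): 33·t ≡ 12 − 3 = 9 (mod 13).
    Reduce coefficients mod 13: 7·t ≡ 9 (mod 13).
    The inverse of 7 mod 13 is 2 (since 7·2 = 14 = 1·13 + 1), so t ≡ 2·9 = 18 ≡ 5 (mod 13).
    Then x = 3 + 33·5 = 168, valid modulo lcm(33, 13) = 429: x ≡ 168 (mod 429).
Verify: 168 mod 3 = 0 ✓, 168 mod 11 = 3 ✓, 168 mod 13 = 12 ✓.

x ≡ 168 (mod 429).
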